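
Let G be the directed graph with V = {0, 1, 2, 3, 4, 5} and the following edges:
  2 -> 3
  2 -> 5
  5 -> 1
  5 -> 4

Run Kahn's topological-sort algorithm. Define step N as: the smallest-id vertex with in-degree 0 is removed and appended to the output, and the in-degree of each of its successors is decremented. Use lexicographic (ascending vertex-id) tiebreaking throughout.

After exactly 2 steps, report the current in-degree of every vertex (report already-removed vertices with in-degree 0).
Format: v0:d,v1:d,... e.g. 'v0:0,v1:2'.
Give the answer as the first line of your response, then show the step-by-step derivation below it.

v0:0,v1:1,v2:0,v3:0,v4:1,v5:0

step 1: output 0; order=[0]; indeg=(0,1,0,1,1,1)
step 2: output 2; order=[0,2]; indeg=(0,1,0,0,1,0)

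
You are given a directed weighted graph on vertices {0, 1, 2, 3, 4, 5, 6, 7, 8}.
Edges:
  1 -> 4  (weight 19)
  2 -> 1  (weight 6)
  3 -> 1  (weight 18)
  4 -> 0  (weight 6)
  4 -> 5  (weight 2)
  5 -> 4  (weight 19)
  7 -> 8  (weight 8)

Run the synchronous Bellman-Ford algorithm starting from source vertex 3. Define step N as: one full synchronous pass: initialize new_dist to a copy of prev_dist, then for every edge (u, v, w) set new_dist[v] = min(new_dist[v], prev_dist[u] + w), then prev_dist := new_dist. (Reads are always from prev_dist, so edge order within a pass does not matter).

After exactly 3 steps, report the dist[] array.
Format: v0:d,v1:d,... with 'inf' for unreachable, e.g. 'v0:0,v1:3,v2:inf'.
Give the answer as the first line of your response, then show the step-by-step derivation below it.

v0:43,v1:18,v2:inf,v3:0,v4:37,v5:39,v6:inf,v7:inf,v8:inf

step 1: dist = v0:inf,v1:18,v2:inf,v3:0,v4:inf,v5:inf,v6:inf,v7:inf,v8:inf
step 2: dist = v0:inf,v1:18,v2:inf,v3:0,v4:37,v5:inf,v6:inf,v7:inf,v8:inf
step 3: dist = v0:43,v1:18,v2:inf,v3:0,v4:37,v5:39,v6:inf,v7:inf,v8:inf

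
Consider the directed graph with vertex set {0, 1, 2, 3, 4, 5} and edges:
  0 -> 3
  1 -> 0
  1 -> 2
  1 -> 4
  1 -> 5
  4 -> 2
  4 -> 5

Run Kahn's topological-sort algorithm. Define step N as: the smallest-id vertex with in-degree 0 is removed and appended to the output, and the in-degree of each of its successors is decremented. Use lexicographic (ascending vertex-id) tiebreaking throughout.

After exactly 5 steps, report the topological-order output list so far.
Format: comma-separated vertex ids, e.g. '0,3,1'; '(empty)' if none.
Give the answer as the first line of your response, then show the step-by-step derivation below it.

1,0,3,4,2

step 1: output 1; order=[1]; indeg=(0,0,1,1,0,1)
step 2: output 0; order=[1,0]; indeg=(0,0,1,0,0,1)
step 3: output 3; order=[1,0,3]; indeg=(0,0,1,0,0,1)
step 4: output 4; order=[1,0,3,4]; indeg=(0,0,0,0,0,0)
step 5: output 2; order=[1,0,3,4,2]; indeg=(0,0,0,0,0,0)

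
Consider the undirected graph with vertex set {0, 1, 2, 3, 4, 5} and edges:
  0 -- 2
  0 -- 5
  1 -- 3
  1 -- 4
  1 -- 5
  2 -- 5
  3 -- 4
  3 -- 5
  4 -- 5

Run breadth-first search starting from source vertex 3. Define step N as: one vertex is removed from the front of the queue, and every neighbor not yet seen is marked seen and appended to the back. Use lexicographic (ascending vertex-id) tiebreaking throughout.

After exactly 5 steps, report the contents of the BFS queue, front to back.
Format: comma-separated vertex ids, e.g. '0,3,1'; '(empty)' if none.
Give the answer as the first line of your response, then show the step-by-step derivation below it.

2

step 1: dequeue 3; queue=[1,4,5]; order=3
step 2: dequeue 1; queue=[4,5]; order=3,1
step 3: dequeue 4; queue=[5]; order=3,1,4
step 4: dequeue 5; queue=[0,2]; order=3,1,4,5
step 5: dequeue 0; queue=[2]; order=3,1,4,5,0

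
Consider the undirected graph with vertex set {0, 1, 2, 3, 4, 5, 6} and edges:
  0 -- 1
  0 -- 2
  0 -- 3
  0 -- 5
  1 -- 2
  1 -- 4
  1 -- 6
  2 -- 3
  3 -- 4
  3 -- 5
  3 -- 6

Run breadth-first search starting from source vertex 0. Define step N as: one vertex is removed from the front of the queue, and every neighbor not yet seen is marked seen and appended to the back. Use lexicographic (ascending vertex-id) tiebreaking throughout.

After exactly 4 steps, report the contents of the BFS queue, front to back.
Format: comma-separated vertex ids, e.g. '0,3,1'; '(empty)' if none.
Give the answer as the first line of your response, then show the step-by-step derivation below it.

5,4,6

step 1: dequeue 0; queue=[1,2,3,5]; order=0
step 2: dequeue 1; queue=[2,3,5,4,6]; order=0,1
step 3: dequeue 2; queue=[3,5,4,6]; order=0,1,2
step 4: dequeue 3; queue=[5,4,6]; order=0,1,2,3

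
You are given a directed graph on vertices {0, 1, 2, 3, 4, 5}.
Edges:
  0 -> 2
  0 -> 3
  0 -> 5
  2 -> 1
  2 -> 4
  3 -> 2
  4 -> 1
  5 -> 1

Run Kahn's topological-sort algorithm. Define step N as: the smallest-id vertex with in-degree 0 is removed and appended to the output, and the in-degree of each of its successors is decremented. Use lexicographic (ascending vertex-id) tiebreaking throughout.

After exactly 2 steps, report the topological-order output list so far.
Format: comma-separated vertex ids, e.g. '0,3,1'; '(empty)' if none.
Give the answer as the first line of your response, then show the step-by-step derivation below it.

0,3

step 1: output 0; order=[0]; indeg=(0,3,1,0,1,0)
step 2: output 3; order=[0,3]; indeg=(0,3,0,0,1,0)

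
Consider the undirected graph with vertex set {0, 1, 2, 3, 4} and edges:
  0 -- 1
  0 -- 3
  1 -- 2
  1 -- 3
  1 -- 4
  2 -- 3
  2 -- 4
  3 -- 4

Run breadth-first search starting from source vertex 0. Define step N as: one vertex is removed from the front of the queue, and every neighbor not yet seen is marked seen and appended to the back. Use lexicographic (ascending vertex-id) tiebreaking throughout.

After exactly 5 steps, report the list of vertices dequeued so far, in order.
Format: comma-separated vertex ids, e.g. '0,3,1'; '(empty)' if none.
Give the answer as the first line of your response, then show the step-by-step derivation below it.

0,1,3,2,4

step 1: dequeue 0; queue=[1,3]; order=0
step 2: dequeue 1; queue=[3,2,4]; order=0,1
step 3: dequeue 3; queue=[2,4]; order=0,1,3
step 4: dequeue 2; queue=[4]; order=0,1,3,2
step 5: dequeue 4; queue=[(empty)]; order=0,1,3,2,4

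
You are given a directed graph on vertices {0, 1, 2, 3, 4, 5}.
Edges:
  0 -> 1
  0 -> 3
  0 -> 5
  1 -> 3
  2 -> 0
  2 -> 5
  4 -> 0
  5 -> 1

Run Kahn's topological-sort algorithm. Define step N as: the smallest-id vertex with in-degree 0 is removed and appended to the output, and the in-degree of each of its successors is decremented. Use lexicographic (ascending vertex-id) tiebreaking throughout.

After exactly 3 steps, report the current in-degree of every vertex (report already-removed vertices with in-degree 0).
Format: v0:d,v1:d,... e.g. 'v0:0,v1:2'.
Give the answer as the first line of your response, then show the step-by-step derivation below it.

v0:0,v1:1,v2:0,v3:1,v4:0,v5:0

step 1: output 2; order=[2]; indeg=(1,2,0,2,0,1)
step 2: output 4; order=[2,4]; indeg=(0,2,0,2,0,1)
step 3: output 0; order=[2,4,0]; indeg=(0,1,0,1,0,0)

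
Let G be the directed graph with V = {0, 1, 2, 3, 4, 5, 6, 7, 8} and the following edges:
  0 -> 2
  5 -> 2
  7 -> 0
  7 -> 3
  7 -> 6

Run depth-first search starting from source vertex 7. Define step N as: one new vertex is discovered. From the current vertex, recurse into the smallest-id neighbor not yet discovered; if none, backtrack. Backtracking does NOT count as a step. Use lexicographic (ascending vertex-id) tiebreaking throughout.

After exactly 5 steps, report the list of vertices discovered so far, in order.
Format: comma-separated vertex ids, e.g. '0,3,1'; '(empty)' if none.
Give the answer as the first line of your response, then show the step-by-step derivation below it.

7,0,2,3,6

step 1: discover 7; path=7; order=7
step 2: discover 0; path=7>0; order=7,0
step 3: discover 2; path=7>0>2; order=7,0,2
step 4: discover 3; path=7>3; order=7,0,2,3
step 5: discover 6; path=7>6; order=7,0,2,3,6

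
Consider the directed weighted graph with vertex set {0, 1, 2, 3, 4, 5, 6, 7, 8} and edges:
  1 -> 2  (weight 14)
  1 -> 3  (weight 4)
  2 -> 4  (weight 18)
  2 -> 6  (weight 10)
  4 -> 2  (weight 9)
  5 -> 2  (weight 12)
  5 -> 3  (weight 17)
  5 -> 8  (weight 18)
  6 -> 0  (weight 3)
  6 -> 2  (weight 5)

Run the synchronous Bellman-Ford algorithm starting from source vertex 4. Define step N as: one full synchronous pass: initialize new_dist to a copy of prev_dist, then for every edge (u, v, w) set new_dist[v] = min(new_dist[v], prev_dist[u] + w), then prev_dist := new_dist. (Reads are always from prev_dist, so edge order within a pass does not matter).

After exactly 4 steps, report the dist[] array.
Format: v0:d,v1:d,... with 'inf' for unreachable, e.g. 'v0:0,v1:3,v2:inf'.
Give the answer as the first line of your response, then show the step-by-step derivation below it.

v0:22,v1:inf,v2:9,v3:inf,v4:0,v5:inf,v6:19,v7:inf,v8:inf

step 1: dist = v0:inf,v1:inf,v2:9,v3:inf,v4:0,v5:inf,v6:inf,v7:inf,v8:inf
step 2: dist = v0:inf,v1:inf,v2:9,v3:inf,v4:0,v5:inf,v6:19,v7:inf,v8:inf
step 3: dist = v0:22,v1:inf,v2:9,v3:inf,v4:0,v5:inf,v6:19,v7:inf,v8:inf
step 4: dist = v0:22,v1:inf,v2:9,v3:inf,v4:0,v5:inf,v6:19,v7:inf,v8:inf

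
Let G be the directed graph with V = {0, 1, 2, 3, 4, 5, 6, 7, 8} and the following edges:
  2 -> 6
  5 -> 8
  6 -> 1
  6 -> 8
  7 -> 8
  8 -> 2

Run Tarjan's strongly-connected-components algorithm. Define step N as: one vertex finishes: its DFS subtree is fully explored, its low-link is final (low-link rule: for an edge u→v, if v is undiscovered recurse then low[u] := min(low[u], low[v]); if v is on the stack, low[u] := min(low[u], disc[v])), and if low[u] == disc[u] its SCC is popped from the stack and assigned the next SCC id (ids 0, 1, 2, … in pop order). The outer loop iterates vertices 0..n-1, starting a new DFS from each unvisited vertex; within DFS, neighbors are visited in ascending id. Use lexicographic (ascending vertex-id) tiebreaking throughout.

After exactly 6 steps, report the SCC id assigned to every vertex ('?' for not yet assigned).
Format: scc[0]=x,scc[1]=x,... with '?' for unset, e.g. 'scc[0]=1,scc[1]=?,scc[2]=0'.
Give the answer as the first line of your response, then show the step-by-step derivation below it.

scc[0]=0,scc[1]=1,scc[2]=2,scc[3]=3,scc[4]=?,scc[5]=?,scc[6]=2,scc[7]=?,scc[8]=2

step 1: low=(low[0]=0,low[1]=?,low[2]=?,low[3]=?,low[4]=?,low[5]=?,low[6]=?,low[7]=?,low[8]=?); scc=(scc[0]=0,scc[1]=?,scc[2]=?,scc[3]=?,scc[4]=?,scc[5]=?,scc[6]=?,scc[7]=?,scc[8]=?)
step 2: low=(low[0]=0,low[1]=1,low[2]=?,low[3]=?,low[4]=?,low[5]=?,low[6]=?,low[7]=?,low[8]=?); scc=(scc[0]=0,scc[1]=1,scc[2]=?,scc[3]=?,scc[4]=?,scc[5]=?,scc[6]=?,scc[7]=?,scc[8]=?)
step 3: low=(low[0]=0,low[1]=1,low[2]=2,low[3]=?,low[4]=?,low[5]=?,low[6]=3,low[7]=?,low[8]=2); scc=(scc[0]=0,scc[1]=1,scc[2]=?,scc[3]=?,scc[4]=?,scc[5]=?,scc[6]=?,scc[7]=?,scc[8]=?)
step 4: low=(low[0]=0,low[1]=1,low[2]=2,low[3]=?,low[4]=?,low[5]=?,low[6]=2,low[7]=?,low[8]=2); scc=(scc[0]=0,scc[1]=1,scc[2]=?,scc[3]=?,scc[4]=?,scc[5]=?,scc[6]=?,scc[7]=?,scc[8]=?)
step 5: low=(low[0]=0,low[1]=1,low[2]=2,low[3]=?,low[4]=?,low[5]=?,low[6]=2,low[7]=?,low[8]=2); scc=(scc[0]=0,scc[1]=1,scc[2]=2,scc[3]=?,scc[4]=?,scc[5]=?,scc[6]=2,scc[7]=?,scc[8]=2)
step 6: low=(low[0]=0,low[1]=1,low[2]=2,low[3]=5,low[4]=?,low[5]=?,low[6]=2,low[7]=?,low[8]=2); scc=(scc[0]=0,scc[1]=1,scc[2]=2,scc[3]=3,scc[4]=?,scc[5]=?,scc[6]=2,scc[7]=?,scc[8]=2)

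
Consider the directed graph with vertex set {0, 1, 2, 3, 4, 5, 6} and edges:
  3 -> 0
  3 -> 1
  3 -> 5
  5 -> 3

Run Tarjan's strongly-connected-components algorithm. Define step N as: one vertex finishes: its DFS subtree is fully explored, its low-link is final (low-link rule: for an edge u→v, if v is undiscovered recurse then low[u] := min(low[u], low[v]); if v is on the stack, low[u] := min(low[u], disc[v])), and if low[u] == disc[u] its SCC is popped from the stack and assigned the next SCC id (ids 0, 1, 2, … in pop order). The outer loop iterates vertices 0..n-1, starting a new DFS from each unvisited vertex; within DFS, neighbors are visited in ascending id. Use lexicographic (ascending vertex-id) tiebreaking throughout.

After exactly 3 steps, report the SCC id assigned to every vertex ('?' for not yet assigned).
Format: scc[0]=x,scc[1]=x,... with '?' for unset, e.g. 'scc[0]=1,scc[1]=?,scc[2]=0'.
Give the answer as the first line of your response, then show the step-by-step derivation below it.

scc[0]=0,scc[1]=1,scc[2]=2,scc[3]=?,scc[4]=?,scc[5]=?,scc[6]=?

step 1: low=(low[0]=0,low[1]=?,low[2]=?,low[3]=?,low[4]=?,low[5]=?,low[6]=?); scc=(scc[0]=0,scc[1]=?,scc[2]=?,scc[3]=?,scc[4]=?,scc[5]=?,scc[6]=?)
step 2: low=(low[0]=0,low[1]=1,low[2]=?,low[3]=?,low[4]=?,low[5]=?,low[6]=?); scc=(scc[0]=0,scc[1]=1,scc[2]=?,scc[3]=?,scc[4]=?,scc[5]=?,scc[6]=?)
step 3: low=(low[0]=0,low[1]=1,low[2]=2,low[3]=?,low[4]=?,low[5]=?,low[6]=?); scc=(scc[0]=0,scc[1]=1,scc[2]=2,scc[3]=?,scc[4]=?,scc[5]=?,scc[6]=?)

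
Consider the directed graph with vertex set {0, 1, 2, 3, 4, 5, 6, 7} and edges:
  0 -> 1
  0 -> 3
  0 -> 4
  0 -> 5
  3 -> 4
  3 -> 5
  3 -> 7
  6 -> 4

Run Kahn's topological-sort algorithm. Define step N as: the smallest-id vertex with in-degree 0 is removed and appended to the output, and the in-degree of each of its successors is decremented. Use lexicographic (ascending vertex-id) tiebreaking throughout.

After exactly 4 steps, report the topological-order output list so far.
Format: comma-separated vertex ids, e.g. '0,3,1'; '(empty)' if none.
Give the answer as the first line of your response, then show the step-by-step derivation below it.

0,1,2,3

step 1: output 0; order=[0]; indeg=(0,0,0,0,2,1,0,1)
step 2: output 1; order=[0,1]; indeg=(0,0,0,0,2,1,0,1)
step 3: output 2; order=[0,1,2]; indeg=(0,0,0,0,2,1,0,1)
step 4: output 3; order=[0,1,2,3]; indeg=(0,0,0,0,1,0,0,0)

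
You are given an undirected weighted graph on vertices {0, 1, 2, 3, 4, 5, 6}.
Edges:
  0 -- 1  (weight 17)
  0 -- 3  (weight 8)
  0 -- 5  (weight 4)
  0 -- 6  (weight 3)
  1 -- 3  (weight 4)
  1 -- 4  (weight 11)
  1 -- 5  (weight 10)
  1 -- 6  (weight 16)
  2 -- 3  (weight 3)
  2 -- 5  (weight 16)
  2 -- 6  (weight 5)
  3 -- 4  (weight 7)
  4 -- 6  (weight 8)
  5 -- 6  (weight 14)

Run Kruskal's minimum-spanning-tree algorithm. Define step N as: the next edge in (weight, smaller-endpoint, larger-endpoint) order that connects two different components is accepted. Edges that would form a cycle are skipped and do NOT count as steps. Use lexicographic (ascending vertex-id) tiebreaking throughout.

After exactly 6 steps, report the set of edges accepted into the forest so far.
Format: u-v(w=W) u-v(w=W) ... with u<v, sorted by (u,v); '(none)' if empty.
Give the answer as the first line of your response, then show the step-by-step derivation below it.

0-5(w=4) 0-6(w=3) 1-3(w=4) 2-3(w=3) 2-6(w=5) 3-4(w=7)

step 1: add edge 0-6 (w=3); MST = {0-6(w=3)}
step 2: add edge 2-3 (w=3); MST = {0-6(w=3) 2-3(w=3)}
step 3: add edge 0-5 (w=4); MST = {0-5(w=4) 0-6(w=3) 2-3(w=3)}
step 4: add edge 1-3 (w=4); MST = {0-5(w=4) 0-6(w=3) 1-3(w=4) 2-3(w=3)}
step 5: add edge 2-6 (w=5); MST = {0-5(w=4) 0-6(w=3) 1-3(w=4) 2-3(w=3) 2-6(w=5)}
step 6: add edge 3-4 (w=7); MST = {0-5(w=4) 0-6(w=3) 1-3(w=4) 2-3(w=3) 2-6(w=5) 3-4(w=7)}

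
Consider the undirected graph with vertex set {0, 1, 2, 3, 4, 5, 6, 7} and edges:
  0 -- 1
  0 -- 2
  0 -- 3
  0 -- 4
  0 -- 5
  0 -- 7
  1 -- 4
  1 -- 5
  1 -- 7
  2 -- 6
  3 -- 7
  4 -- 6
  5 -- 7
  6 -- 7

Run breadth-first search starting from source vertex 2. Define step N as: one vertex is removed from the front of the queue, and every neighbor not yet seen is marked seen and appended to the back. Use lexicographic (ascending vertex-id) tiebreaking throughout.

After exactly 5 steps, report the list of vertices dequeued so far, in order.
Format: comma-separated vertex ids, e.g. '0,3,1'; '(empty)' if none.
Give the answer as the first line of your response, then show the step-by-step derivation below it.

2,0,6,1,3

step 1: dequeue 2; queue=[0,6]; order=2
step 2: dequeue 0; queue=[6,1,3,4,5,7]; order=2,0
step 3: dequeue 6; queue=[1,3,4,5,7]; order=2,0,6
step 4: dequeue 1; queue=[3,4,5,7]; order=2,0,6,1
step 5: dequeue 3; queue=[4,5,7]; order=2,0,6,1,3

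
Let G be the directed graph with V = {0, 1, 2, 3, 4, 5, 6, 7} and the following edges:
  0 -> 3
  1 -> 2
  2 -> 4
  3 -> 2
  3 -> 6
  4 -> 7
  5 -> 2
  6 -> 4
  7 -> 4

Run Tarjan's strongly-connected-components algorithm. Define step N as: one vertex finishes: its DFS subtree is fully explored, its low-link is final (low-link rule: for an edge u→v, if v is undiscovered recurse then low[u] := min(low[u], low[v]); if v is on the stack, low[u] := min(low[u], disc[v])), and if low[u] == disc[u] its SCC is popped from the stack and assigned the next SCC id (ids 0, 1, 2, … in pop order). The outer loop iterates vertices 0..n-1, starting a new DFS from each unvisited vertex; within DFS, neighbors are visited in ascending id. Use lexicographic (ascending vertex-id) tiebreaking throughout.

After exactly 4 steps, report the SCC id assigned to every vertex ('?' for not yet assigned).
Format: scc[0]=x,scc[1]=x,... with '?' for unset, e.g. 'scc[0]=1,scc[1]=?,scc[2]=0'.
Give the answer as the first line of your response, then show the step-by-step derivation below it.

scc[0]=?,scc[1]=?,scc[2]=1,scc[3]=?,scc[4]=0,scc[5]=?,scc[6]=2,scc[7]=0

step 1: low=(low[0]=0,low[1]=?,low[2]=2,low[3]=1,low[4]=3,low[5]=?,low[6]=?,low[7]=3); scc=(scc[0]=?,scc[1]=?,scc[2]=?,scc[3]=?,scc[4]=?,scc[5]=?,scc[6]=?,scc[7]=?)
step 2: low=(low[0]=0,low[1]=?,low[2]=2,low[3]=1,low[4]=3,low[5]=?,low[6]=?,low[7]=3); scc=(scc[0]=?,scc[1]=?,scc[2]=?,scc[3]=?,scc[4]=0,scc[5]=?,scc[6]=?,scc[7]=0)
step 3: low=(low[0]=0,low[1]=?,low[2]=2,low[3]=1,low[4]=3,low[5]=?,low[6]=?,low[7]=3); scc=(scc[0]=?,scc[1]=?,scc[2]=1,scc[3]=?,scc[4]=0,scc[5]=?,scc[6]=?,scc[7]=0)
step 4: low=(low[0]=0,low[1]=?,low[2]=2,low[3]=1,low[4]=3,low[5]=?,low[6]=5,low[7]=3); scc=(scc[0]=?,scc[1]=?,scc[2]=1,scc[3]=?,scc[4]=0,scc[5]=?,scc[6]=2,scc[7]=0)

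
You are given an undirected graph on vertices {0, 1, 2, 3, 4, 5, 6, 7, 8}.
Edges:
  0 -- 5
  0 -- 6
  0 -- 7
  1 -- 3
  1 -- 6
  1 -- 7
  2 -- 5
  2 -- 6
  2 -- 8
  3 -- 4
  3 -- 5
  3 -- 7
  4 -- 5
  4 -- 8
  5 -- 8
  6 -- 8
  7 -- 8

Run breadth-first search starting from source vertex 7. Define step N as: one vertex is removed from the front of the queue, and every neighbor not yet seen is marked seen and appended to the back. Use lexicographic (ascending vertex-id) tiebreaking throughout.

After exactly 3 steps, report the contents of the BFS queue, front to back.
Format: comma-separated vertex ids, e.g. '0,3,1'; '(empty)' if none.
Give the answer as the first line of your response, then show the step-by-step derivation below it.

3,8,5,6

step 1: dequeue 7; queue=[0,1,3,8]; order=7
step 2: dequeue 0; queue=[1,3,8,5,6]; order=7,0
step 3: dequeue 1; queue=[3,8,5,6]; order=7,0,1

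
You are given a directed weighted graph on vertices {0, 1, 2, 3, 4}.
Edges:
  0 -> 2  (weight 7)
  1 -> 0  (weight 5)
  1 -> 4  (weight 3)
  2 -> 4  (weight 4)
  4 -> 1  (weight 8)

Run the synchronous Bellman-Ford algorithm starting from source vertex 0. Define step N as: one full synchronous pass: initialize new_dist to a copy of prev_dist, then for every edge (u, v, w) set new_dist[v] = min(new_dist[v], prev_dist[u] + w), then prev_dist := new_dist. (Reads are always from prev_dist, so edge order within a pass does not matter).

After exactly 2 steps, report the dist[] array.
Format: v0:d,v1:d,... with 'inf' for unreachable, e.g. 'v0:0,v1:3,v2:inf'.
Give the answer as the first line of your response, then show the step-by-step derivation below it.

v0:0,v1:inf,v2:7,v3:inf,v4:11

step 1: dist = v0:0,v1:inf,v2:7,v3:inf,v4:inf
step 2: dist = v0:0,v1:inf,v2:7,v3:inf,v4:11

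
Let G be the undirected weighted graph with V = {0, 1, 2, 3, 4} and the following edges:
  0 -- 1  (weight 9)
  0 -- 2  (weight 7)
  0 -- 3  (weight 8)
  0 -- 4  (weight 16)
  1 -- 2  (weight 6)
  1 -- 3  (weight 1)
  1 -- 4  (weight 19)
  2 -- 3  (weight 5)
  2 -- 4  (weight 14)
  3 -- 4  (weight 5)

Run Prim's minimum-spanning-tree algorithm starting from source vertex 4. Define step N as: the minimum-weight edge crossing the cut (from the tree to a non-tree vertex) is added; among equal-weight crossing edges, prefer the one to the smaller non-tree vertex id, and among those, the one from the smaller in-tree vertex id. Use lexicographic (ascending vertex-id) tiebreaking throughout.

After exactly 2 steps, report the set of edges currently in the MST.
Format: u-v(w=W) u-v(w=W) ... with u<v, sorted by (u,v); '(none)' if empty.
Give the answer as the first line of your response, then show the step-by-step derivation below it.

1-3(w=1) 3-4(w=5)

step 1: add edge 3-4 (w=5); MST = {3-4(w=5)}
step 2: add edge 1-3 (w=1); MST = {1-3(w=1) 3-4(w=5)}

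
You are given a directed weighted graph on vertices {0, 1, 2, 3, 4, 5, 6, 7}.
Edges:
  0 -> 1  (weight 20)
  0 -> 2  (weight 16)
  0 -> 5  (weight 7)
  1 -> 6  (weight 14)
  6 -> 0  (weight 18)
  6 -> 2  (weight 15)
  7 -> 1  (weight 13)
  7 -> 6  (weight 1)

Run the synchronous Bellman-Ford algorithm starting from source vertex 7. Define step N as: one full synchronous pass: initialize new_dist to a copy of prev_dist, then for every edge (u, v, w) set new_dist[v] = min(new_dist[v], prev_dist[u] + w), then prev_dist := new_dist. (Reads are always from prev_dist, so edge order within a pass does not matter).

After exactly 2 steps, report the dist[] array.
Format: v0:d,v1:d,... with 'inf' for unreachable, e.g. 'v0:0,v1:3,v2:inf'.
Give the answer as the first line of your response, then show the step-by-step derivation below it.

v0:19,v1:13,v2:16,v3:inf,v4:inf,v5:inf,v6:1,v7:0

step 1: dist = v0:inf,v1:13,v2:inf,v3:inf,v4:inf,v5:inf,v6:1,v7:0
step 2: dist = v0:19,v1:13,v2:16,v3:inf,v4:inf,v5:inf,v6:1,v7:0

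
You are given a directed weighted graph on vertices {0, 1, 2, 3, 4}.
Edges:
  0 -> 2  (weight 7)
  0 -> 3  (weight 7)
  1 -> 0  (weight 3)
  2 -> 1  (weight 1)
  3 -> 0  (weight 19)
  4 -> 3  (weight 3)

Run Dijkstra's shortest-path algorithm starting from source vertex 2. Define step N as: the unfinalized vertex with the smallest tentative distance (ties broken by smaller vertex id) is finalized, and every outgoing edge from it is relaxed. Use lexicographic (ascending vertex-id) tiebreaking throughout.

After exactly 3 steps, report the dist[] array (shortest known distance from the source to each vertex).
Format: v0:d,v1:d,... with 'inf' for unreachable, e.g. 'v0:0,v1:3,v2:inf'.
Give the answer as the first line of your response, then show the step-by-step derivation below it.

v0:4,v1:1,v2:0,v3:11,v4:inf

step 1: dist = v0:inf,v1:1,v2:0,v3:inf,v4:inf
step 2: dist = v0:4,v1:1,v2:0,v3:inf,v4:inf
step 3: dist = v0:4,v1:1,v2:0,v3:11,v4:inf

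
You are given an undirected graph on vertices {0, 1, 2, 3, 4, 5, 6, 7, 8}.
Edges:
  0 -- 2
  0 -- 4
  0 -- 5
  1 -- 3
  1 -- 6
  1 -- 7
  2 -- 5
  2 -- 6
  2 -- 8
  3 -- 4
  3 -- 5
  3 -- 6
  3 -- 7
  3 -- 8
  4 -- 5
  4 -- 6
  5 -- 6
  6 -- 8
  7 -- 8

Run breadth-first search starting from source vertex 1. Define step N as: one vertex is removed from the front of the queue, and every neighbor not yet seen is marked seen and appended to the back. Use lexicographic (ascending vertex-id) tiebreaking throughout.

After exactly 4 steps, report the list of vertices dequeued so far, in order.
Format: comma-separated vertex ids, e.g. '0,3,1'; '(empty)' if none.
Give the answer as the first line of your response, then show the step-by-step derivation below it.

1,3,6,7

step 1: dequeue 1; queue=[3,6,7]; order=1
step 2: dequeue 3; queue=[6,7,4,5,8]; order=1,3
step 3: dequeue 6; queue=[7,4,5,8,2]; order=1,3,6
step 4: dequeue 7; queue=[4,5,8,2]; order=1,3,6,7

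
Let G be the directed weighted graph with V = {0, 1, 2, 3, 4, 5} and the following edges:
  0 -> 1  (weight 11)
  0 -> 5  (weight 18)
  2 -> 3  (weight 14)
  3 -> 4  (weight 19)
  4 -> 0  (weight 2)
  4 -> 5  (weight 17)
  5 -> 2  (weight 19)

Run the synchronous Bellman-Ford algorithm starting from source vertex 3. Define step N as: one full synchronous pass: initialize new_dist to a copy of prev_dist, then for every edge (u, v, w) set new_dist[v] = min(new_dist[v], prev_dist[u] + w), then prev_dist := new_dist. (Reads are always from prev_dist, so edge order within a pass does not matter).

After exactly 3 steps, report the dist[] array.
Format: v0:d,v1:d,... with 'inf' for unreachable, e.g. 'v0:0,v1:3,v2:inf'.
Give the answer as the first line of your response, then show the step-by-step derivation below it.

v0:21,v1:32,v2:55,v3:0,v4:19,v5:36

step 1: dist = v0:inf,v1:inf,v2:inf,v3:0,v4:19,v5:inf
step 2: dist = v0:21,v1:inf,v2:inf,v3:0,v4:19,v5:36
step 3: dist = v0:21,v1:32,v2:55,v3:0,v4:19,v5:36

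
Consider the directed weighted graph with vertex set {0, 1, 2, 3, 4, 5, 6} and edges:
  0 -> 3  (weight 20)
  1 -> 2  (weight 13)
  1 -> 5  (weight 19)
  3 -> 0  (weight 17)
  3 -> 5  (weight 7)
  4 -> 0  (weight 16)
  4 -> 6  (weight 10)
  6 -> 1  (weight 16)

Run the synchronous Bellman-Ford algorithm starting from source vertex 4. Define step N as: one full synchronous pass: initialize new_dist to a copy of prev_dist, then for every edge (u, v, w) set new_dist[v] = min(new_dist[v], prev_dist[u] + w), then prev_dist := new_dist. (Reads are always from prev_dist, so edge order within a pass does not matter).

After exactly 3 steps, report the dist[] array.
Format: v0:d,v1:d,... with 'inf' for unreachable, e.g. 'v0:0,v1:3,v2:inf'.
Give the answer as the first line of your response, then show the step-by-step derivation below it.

v0:16,v1:26,v2:39,v3:36,v4:0,v5:43,v6:10

step 1: dist = v0:16,v1:inf,v2:inf,v3:inf,v4:0,v5:inf,v6:10
step 2: dist = v0:16,v1:26,v2:inf,v3:36,v4:0,v5:inf,v6:10
step 3: dist = v0:16,v1:26,v2:39,v3:36,v4:0,v5:43,v6:10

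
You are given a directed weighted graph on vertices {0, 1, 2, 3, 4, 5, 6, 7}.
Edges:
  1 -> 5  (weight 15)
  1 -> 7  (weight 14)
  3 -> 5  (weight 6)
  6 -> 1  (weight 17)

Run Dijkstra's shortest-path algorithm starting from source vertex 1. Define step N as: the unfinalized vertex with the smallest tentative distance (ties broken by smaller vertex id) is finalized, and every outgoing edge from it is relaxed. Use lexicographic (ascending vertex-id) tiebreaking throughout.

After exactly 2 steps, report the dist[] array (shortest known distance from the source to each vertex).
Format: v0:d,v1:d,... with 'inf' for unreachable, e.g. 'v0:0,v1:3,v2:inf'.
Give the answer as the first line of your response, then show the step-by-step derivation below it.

v0:inf,v1:0,v2:inf,v3:inf,v4:inf,v5:15,v6:inf,v7:14

step 1: dist = v0:inf,v1:0,v2:inf,v3:inf,v4:inf,v5:15,v6:inf,v7:14
step 2: dist = v0:inf,v1:0,v2:inf,v3:inf,v4:inf,v5:15,v6:inf,v7:14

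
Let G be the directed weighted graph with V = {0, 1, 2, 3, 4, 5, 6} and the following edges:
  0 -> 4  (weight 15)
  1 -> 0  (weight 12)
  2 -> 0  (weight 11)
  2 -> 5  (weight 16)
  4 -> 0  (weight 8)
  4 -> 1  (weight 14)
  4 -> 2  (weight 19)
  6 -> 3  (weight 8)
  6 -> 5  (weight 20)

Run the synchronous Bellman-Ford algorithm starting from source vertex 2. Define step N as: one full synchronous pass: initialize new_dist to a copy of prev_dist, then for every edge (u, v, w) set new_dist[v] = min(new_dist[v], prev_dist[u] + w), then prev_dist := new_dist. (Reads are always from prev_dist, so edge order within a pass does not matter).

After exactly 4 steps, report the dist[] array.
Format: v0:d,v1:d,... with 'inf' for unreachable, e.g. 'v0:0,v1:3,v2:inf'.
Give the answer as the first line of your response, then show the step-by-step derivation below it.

v0:11,v1:40,v2:0,v3:inf,v4:26,v5:16,v6:inf

step 1: dist = v0:11,v1:inf,v2:0,v3:inf,v4:inf,v5:16,v6:inf
step 2: dist = v0:11,v1:inf,v2:0,v3:inf,v4:26,v5:16,v6:inf
step 3: dist = v0:11,v1:40,v2:0,v3:inf,v4:26,v5:16,v6:inf
step 4: dist = v0:11,v1:40,v2:0,v3:inf,v4:26,v5:16,v6:inf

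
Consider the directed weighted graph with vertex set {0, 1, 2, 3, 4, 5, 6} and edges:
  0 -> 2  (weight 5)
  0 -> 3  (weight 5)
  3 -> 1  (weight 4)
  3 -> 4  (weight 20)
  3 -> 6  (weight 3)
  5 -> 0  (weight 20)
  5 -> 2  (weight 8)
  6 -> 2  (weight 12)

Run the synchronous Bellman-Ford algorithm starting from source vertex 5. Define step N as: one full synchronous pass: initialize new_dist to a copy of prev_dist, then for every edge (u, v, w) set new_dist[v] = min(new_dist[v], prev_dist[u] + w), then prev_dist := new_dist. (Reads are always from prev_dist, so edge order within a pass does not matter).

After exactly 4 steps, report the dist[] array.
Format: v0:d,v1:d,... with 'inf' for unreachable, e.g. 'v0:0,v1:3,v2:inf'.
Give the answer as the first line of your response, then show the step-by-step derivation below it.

v0:20,v1:29,v2:8,v3:25,v4:45,v5:0,v6:28

step 1: dist = v0:20,v1:inf,v2:8,v3:inf,v4:inf,v5:0,v6:inf
step 2: dist = v0:20,v1:inf,v2:8,v3:25,v4:inf,v5:0,v6:inf
step 3: dist = v0:20,v1:29,v2:8,v3:25,v4:45,v5:0,v6:28
step 4: dist = v0:20,v1:29,v2:8,v3:25,v4:45,v5:0,v6:28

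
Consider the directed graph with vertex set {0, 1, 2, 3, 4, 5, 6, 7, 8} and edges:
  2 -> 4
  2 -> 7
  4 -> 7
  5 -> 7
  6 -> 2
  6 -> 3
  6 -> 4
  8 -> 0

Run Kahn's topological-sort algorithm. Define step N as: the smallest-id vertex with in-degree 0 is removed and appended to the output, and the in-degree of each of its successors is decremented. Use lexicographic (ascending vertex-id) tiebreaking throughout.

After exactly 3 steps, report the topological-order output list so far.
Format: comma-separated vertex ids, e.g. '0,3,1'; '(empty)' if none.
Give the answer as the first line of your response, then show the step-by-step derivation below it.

1,5,6

step 1: output 1; order=[1]; indeg=(1,0,1,1,2,0,0,3,0)
step 2: output 5; order=[1,5]; indeg=(1,0,1,1,2,0,0,2,0)
step 3: output 6; order=[1,5,6]; indeg=(1,0,0,0,1,0,0,2,0)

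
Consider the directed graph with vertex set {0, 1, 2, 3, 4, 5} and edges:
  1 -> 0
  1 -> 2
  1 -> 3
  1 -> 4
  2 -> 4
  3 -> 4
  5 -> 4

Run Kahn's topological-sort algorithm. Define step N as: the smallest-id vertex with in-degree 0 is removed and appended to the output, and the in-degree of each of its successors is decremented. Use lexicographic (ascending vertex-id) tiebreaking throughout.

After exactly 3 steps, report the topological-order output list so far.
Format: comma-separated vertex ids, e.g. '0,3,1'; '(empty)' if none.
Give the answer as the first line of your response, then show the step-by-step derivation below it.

1,0,2

step 1: output 1; order=[1]; indeg=(0,0,0,0,3,0)
step 2: output 0; order=[1,0]; indeg=(0,0,0,0,3,0)
step 3: output 2; order=[1,0,2]; indeg=(0,0,0,0,2,0)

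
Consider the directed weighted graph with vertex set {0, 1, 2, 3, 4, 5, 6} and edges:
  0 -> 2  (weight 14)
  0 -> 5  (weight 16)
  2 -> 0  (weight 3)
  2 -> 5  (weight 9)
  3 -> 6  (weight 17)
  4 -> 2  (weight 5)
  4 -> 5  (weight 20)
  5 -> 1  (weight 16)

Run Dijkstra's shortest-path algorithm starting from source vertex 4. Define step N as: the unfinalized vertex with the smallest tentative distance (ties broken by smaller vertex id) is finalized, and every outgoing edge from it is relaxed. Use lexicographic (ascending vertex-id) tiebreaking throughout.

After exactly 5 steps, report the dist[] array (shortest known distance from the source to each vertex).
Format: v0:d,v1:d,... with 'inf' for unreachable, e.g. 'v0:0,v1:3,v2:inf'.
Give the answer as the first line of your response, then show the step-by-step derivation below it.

v0:8,v1:30,v2:5,v3:inf,v4:0,v5:14,v6:inf

step 1: dist = v0:inf,v1:inf,v2:5,v3:inf,v4:0,v5:20,v6:inf
step 2: dist = v0:8,v1:inf,v2:5,v3:inf,v4:0,v5:14,v6:inf
step 3: dist = v0:8,v1:inf,v2:5,v3:inf,v4:0,v5:14,v6:inf
step 4: dist = v0:8,v1:30,v2:5,v3:inf,v4:0,v5:14,v6:inf
step 5: dist = v0:8,v1:30,v2:5,v3:inf,v4:0,v5:14,v6:inf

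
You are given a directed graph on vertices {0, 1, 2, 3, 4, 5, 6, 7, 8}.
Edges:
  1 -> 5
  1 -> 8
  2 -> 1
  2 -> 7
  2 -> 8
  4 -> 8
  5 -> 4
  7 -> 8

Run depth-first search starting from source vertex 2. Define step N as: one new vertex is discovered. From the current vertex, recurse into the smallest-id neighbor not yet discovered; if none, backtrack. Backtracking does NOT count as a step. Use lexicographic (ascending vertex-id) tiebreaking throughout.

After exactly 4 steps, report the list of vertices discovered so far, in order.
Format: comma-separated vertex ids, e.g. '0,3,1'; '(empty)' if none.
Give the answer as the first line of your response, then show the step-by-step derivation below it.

2,1,5,4

step 1: discover 2; path=2; order=2
step 2: discover 1; path=2>1; order=2,1
step 3: discover 5; path=2>1>5; order=2,1,5
step 4: discover 4; path=2>1>5>4; order=2,1,5,4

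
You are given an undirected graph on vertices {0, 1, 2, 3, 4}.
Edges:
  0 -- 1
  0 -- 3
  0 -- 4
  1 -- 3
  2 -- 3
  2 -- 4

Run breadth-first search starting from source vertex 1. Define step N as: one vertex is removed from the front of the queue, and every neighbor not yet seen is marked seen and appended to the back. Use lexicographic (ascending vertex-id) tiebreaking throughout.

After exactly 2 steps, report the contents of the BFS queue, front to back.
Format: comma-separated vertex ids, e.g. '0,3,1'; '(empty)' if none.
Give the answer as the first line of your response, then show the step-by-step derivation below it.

3,4

step 1: dequeue 1; queue=[0,3]; order=1
step 2: dequeue 0; queue=[3,4]; order=1,0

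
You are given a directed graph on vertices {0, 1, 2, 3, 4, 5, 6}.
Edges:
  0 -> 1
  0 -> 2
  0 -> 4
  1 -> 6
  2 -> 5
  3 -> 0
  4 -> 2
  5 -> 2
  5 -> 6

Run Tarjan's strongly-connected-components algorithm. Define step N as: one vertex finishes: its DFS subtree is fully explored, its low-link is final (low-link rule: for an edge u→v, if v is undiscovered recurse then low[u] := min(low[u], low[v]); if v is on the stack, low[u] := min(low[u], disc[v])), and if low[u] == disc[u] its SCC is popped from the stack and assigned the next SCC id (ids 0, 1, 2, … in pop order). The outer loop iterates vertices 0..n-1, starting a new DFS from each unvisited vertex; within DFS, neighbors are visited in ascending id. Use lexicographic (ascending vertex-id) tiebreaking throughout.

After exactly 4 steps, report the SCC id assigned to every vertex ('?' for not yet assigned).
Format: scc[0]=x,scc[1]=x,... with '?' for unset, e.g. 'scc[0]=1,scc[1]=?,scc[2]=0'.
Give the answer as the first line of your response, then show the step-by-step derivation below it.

scc[0]=?,scc[1]=1,scc[2]=2,scc[3]=?,scc[4]=?,scc[5]=2,scc[6]=0

step 1: low=(low[0]=0,low[1]=1,low[2]=?,low[3]=?,low[4]=?,low[5]=?,low[6]=2); scc=(scc[0]=?,scc[1]=?,scc[2]=?,scc[3]=?,scc[4]=?,scc[5]=?,scc[6]=0)
step 2: low=(low[0]=0,low[1]=1,low[2]=?,low[3]=?,low[4]=?,low[5]=?,low[6]=2); scc=(scc[0]=?,scc[1]=1,scc[2]=?,scc[3]=?,scc[4]=?,scc[5]=?,scc[6]=0)
step 3: low=(low[0]=0,low[1]=1,low[2]=3,low[3]=?,low[4]=?,low[5]=3,low[6]=2); scc=(scc[0]=?,scc[1]=1,scc[2]=?,scc[3]=?,scc[4]=?,scc[5]=?,scc[6]=0)
step 4: low=(low[0]=0,low[1]=1,low[2]=3,low[3]=?,low[4]=?,low[5]=3,low[6]=2); scc=(scc[0]=?,scc[1]=1,scc[2]=2,scc[3]=?,scc[4]=?,scc[5]=2,scc[6]=0)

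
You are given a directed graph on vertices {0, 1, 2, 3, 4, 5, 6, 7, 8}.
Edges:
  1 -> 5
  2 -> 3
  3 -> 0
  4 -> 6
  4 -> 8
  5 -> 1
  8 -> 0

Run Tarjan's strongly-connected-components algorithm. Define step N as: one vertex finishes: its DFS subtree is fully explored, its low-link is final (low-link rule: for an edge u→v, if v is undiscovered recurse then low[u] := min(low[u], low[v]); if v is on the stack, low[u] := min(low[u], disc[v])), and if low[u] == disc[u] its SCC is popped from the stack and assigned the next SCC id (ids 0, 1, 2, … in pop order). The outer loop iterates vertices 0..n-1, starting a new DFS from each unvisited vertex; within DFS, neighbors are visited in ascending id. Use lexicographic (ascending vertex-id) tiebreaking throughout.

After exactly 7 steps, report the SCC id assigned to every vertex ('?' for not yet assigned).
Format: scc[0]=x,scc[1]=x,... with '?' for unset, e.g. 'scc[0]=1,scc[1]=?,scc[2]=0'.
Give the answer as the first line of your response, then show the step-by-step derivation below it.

scc[0]=0,scc[1]=1,scc[2]=3,scc[3]=2,scc[4]=?,scc[5]=1,scc[6]=4,scc[7]=?,scc[8]=5

step 1: low=(low[0]=0,low[1]=?,low[2]=?,low[3]=?,low[4]=?,low[5]=?,low[6]=?,low[7]=?,low[8]=?); scc=(scc[0]=0,scc[1]=?,scc[2]=?,scc[3]=?,scc[4]=?,scc[5]=?,scc[6]=?,scc[7]=?,scc[8]=?)
step 2: low=(low[0]=0,low[1]=1,low[2]=?,low[3]=?,low[4]=?,low[5]=1,low[6]=?,low[7]=?,low[8]=?); scc=(scc[0]=0,scc[1]=?,scc[2]=?,scc[3]=?,scc[4]=?,scc[5]=?,scc[6]=?,scc[7]=?,scc[8]=?)
step 3: low=(low[0]=0,low[1]=1,low[2]=?,low[3]=?,low[4]=?,low[5]=1,low[6]=?,low[7]=?,low[8]=?); scc=(scc[0]=0,scc[1]=1,scc[2]=?,scc[3]=?,scc[4]=?,scc[5]=1,scc[6]=?,scc[7]=?,scc[8]=?)
step 4: low=(low[0]=0,low[1]=1,low[2]=3,low[3]=4,low[4]=?,low[5]=1,low[6]=?,low[7]=?,low[8]=?); scc=(scc[0]=0,scc[1]=1,scc[2]=?,scc[3]=2,scc[4]=?,scc[5]=1,scc[6]=?,scc[7]=?,scc[8]=?)
step 5: low=(low[0]=0,low[1]=1,low[2]=3,low[3]=4,low[4]=?,low[5]=1,low[6]=?,low[7]=?,low[8]=?); scc=(scc[0]=0,scc[1]=1,scc[2]=3,scc[3]=2,scc[4]=?,scc[5]=1,scc[6]=?,scc[7]=?,scc[8]=?)
step 6: low=(low[0]=0,low[1]=1,low[2]=3,low[3]=4,low[4]=5,low[5]=1,low[6]=6,low[7]=?,low[8]=?); scc=(scc[0]=0,scc[1]=1,scc[2]=3,scc[3]=2,scc[4]=?,scc[5]=1,scc[6]=4,scc[7]=?,scc[8]=?)
step 7: low=(low[0]=0,low[1]=1,low[2]=3,low[3]=4,low[4]=5,low[5]=1,low[6]=6,low[7]=?,low[8]=7); scc=(scc[0]=0,scc[1]=1,scc[2]=3,scc[3]=2,scc[4]=?,scc[5]=1,scc[6]=4,scc[7]=?,scc[8]=5)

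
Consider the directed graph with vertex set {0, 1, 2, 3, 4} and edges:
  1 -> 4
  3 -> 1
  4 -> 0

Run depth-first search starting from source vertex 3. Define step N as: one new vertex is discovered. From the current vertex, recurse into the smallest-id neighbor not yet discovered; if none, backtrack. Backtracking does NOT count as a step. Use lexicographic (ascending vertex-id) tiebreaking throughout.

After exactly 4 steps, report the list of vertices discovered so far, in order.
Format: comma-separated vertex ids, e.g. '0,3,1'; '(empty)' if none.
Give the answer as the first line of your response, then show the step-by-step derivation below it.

3,1,4,0

step 1: discover 3; path=3; order=3
step 2: discover 1; path=3>1; order=3,1
step 3: discover 4; path=3>1>4; order=3,1,4
step 4: discover 0; path=3>1>4>0; order=3,1,4,0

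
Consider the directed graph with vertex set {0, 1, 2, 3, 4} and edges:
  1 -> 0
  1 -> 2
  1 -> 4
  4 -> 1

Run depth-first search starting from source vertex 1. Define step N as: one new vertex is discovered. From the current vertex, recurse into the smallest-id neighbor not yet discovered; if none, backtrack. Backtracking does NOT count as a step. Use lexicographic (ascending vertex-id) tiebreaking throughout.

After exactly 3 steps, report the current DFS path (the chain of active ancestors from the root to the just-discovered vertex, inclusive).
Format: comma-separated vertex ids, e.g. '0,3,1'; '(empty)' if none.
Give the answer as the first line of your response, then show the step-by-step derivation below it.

1,2

step 1: discover 1; path=1; order=1
step 2: discover 0; path=1>0; order=1,0
step 3: discover 2; path=1>2; order=1,0,2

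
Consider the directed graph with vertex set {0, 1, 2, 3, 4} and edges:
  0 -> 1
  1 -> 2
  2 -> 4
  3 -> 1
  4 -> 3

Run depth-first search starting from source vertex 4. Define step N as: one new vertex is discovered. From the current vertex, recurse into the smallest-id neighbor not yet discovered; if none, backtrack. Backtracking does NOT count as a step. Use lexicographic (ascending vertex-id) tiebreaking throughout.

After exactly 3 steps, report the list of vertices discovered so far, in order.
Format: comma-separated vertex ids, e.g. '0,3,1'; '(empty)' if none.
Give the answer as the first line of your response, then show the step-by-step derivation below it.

4,3,1

step 1: discover 4; path=4; order=4
step 2: discover 3; path=4>3; order=4,3
step 3: discover 1; path=4>3>1; order=4,3,1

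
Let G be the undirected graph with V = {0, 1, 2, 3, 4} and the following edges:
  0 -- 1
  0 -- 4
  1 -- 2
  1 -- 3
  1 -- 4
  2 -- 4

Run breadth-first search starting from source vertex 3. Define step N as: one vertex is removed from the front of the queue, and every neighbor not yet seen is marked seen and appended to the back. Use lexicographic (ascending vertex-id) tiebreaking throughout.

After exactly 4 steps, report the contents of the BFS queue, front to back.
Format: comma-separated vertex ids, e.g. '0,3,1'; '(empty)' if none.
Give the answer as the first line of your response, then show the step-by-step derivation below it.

4

step 1: dequeue 3; queue=[1]; order=3
step 2: dequeue 1; queue=[0,2,4]; order=3,1
step 3: dequeue 0; queue=[2,4]; order=3,1,0
step 4: dequeue 2; queue=[4]; order=3,1,0,2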